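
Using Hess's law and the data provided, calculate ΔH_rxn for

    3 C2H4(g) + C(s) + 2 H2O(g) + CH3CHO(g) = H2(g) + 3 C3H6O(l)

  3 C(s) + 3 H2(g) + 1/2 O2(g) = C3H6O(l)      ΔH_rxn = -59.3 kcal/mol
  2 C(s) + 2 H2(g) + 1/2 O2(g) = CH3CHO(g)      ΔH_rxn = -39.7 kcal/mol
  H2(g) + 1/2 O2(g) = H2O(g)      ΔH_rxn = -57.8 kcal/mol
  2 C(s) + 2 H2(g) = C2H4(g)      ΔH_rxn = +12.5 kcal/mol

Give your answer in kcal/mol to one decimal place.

ΔH_rxn = -60.1 kcal/mol

equation 1 × 3 (scale by 3 for the 3 C3H6O(l)): (3)·(-59.3) = -177.9 kcal/mol
equation 2 reversed (CH3CHO(g) must end up as a reactant): +39.7 kcal/mol
equation 3 reversed and × 2 (reverse to put H2O(g) on the reactant side; ×2 to match 2 H2O(g) in the target): (-2)·(-57.8) = +115.6 kcal/mol
equation 4 reversed and × 3 (C2H4(g) must end up as a reactant; scale by 3 for the 3 C2H4(g)): (-3)·(+12.5) = -37.5 kcal/mol
Summing the manipulated equations, ΔH_rxn = (-177.9) + (+39.7) + (+115.6) + (-37.5) = -60.1 kcal/mol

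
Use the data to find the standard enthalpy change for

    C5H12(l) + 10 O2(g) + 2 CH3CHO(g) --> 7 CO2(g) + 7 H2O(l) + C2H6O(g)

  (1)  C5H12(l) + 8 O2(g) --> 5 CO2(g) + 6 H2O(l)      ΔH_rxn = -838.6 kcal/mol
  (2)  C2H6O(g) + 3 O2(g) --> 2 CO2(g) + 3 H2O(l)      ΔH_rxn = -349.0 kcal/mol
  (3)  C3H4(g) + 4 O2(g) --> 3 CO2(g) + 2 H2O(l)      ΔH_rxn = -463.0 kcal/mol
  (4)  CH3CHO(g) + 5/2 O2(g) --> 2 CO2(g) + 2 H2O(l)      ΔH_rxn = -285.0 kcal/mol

ΔH_rxn = -1059.6 kcal/mol

(1) as written (C5H12(l) already on the reactant side): -838.6 kcal/mol
(2) reversed (reverse to put C2H6O(g) on the product side): +349.0 kcal/mol
(3): not needed (C3H4(g) appears nowhere else).
(4) × 2 (scale by 2 for the 2 CH3CHO(g)): (2)·(-285.0) = -570.0 kcal/mol
By Hess's law, ΔH_rxn = (-838.6) + (+349.0) + (-570.0) = -1059.6 kcal/mol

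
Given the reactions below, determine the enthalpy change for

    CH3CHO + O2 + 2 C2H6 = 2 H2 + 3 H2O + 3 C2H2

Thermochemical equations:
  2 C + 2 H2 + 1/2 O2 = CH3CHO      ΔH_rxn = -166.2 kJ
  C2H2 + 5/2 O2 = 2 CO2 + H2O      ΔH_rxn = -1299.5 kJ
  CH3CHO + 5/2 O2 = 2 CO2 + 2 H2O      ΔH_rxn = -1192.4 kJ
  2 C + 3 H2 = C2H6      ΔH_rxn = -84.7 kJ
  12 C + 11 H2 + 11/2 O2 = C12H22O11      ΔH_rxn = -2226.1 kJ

equation 1 × 2: (2)·(-166.2) = -332.4 kJ
equation 2 reversed and × 3 (reverse to put C2H2 on the product side; ×3 to match 3 C2H2 in the target): (-3)·(-1299.5) = +3898.5 kJ
equation 3 × 3: (3)·(-1192.4) = -3577.2 kJ
equation 4 reversed and × 2 (reverse to put C2H6 on the reactant side; ×2 to match 2 C2H6 in the target): (-2)·(-84.7) = +169.4 kJ
equation 5: not needed (C12H22O11 appears nowhere else).
Summing the manipulated equations, ΔH_rxn = (2)·(-166.2) + (-3)·(-1299.5) + (3)·(-1192.4) + (-2)·(-84.7) = 158.3 kJ

ΔH_rxn = 158.3 kJ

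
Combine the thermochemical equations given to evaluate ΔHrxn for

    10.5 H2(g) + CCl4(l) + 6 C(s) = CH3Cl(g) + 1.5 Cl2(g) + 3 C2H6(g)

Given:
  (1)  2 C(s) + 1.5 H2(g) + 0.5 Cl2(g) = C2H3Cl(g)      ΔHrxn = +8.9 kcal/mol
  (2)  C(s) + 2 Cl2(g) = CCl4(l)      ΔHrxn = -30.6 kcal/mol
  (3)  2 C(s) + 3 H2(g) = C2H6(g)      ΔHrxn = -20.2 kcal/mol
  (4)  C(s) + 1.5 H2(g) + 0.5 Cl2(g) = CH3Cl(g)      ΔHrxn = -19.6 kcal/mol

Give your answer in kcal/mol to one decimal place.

ΔHrxn = -49.6 kcal/mol

(1): not needed (C2H3Cl(g) appears nowhere else).
(2) reversed (CCl4(l) must end up as a reactant): +30.6 kcal/mol
(3) × 3 (×3 to match 3 C2H6(g) in the target): (3)·(-20.2) = -60.6 kcal/mol
(4) as written (CH3Cl(g) already on the product side): -19.6 kcal/mol
Combining the equations, ΔHrxn = (+30.6) + (-60.6) + (-19.6) = -49.6 kcal/mol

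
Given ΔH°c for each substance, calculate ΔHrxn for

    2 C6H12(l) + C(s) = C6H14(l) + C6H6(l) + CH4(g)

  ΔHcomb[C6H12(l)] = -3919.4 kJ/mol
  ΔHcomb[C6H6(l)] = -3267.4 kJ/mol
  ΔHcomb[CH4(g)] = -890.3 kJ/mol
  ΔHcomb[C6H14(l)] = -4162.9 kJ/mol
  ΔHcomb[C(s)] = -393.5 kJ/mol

With combustion enthalpies, reactants minus products:
= [2·(-3919.4) + 1·(-393.5)] − [1·(-4162.9) + 1·(-3267.4) + 1·(-890.3)]
= 88.3 kJ/mol

ΔHrxn = 88.3 kJ/mol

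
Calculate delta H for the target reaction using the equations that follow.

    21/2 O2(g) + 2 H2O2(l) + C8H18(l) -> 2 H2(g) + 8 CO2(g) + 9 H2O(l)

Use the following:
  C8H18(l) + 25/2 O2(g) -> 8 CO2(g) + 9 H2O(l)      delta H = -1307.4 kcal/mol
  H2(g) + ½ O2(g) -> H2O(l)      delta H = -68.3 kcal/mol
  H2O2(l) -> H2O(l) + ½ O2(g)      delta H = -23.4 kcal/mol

equation 1 as written (C8H18(l) already on the reactant side): -1307.4 kcal/mol
equation 2 reversed and × 2 (reverse to put H2(g) on the product side; scale by 2 for the 2 H2(g)): (-2)·(-68.3) = +136.6 kcal/mol
equation 3 × 2 (×2 to match 2 H2O2(l) in the target): (2)·(-23.4) = -46.8 kcal/mol
delta H = (-1307.4) + (+136.6) + (-46.8) = -1217.6 kcal/mol

delta H = -1217.6 kcal/mol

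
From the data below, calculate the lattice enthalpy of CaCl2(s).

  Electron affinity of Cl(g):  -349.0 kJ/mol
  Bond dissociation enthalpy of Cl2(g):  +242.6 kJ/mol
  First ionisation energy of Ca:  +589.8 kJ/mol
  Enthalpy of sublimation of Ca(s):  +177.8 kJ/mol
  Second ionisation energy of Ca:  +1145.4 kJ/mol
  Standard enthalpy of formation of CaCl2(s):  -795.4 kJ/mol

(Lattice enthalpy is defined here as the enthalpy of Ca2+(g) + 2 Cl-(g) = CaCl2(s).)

U = -2253.0 kJ/mol

ΔHf° = 1·ΔHsub + 1·(ΣIE) + 1·D(Cl2) + 2·EA + U
-795.4 = 1·(+177.8) + 1·(+1735.2) + 1·(+242.6) + 2·(-349.0) + U
U = -795.4 − (+1457.6) = -2253.0 kJ/mol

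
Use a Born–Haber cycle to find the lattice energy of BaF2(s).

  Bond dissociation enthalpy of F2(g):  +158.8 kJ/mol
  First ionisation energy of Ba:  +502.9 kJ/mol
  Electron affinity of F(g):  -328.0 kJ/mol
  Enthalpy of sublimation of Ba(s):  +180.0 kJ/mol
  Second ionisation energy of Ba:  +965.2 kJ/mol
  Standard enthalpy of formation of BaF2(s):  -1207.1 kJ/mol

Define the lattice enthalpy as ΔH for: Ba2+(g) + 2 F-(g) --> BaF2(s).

ΔHf° = 1·ΔHsub + 1·(ΣIE) + 1·D(F2) + 2·EA + U
-1207.1 = 1·(+180.0) + 1·(+1468.1) + 1·(+158.8) + 2·(-328.0) + U
U = -1207.1 − (+1150.9) = -2358.0 kJ/mol

U = -2358.0 kJ/mol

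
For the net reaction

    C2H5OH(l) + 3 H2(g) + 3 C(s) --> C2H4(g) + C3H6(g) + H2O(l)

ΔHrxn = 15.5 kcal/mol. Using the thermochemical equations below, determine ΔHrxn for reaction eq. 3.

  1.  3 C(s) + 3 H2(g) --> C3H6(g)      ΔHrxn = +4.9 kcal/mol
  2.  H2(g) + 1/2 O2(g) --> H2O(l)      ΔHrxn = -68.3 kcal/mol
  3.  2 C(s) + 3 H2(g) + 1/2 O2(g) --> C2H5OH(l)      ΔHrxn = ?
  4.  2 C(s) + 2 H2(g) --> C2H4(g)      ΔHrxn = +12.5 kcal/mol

eq. 1 as written: +4.9 kcal/mol
eq. 2 as written: -68.3 kcal/mol
eq. 3 reversed: contributes −x
eq. 4 as written: +12.5 kcal/mol
+15.5 = (+4.9) + (-68.3) + (+12.5) − x
x = (+15.5 − (-50.9)) / (-1) = -66.4 kcal/mol

ΔHrxn = -66.4 kcal/mol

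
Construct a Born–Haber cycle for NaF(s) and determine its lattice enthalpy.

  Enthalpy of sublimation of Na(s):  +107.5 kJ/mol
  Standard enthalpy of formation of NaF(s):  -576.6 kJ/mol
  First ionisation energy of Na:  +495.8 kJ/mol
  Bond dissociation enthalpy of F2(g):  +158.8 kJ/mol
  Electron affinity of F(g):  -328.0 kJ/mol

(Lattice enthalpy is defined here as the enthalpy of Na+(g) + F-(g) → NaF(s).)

ΔHf° = 1·ΔHsub + 1·(ΣIE) + 1/2·D(F2) + 1·EA + U
-576.6 = 1·(+107.5) + 1·(+495.8) + 1/2·(+158.8) + 1·(-328.0) + U
U = -576.6 − (+354.7) = -931.3 kJ/mol

U = -931.3 kJ/mol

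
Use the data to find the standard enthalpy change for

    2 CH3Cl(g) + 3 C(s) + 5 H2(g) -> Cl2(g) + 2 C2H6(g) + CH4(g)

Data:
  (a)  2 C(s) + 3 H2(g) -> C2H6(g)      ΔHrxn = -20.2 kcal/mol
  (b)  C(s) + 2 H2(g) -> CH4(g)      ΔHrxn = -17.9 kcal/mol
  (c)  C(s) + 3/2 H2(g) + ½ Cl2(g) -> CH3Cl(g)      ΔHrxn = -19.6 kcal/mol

(a) × 2 (×2 to match 2 C2H6(g) in the target): (2)·(-20.2) = -40.4 kcal/mol
(b) as written (CH4(g) already on the product side): -17.9 kcal/mol
(c) reversed and × 2 (CH3Cl(g) must end up as a reactant; ×2 to match 2 CH3Cl(g) in the target): (-2)·(-19.6) = +39.2 kcal/mol
ΔHrxn = (-40.4) + (-17.9) + (+39.2) = -19.1 kcal/mol

ΔHrxn = -19.1 kcal/mol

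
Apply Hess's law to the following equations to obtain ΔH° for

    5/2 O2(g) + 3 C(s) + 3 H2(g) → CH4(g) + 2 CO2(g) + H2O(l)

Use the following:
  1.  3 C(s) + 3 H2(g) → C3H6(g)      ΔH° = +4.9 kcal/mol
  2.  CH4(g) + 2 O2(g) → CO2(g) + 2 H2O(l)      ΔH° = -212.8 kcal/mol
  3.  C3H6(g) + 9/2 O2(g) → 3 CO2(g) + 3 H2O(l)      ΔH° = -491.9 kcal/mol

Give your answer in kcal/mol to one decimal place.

eq. 1 as written: +4.9 kcal/mol
eq. 2 reversed: +212.8 kcal/mol
eq. 3 as written: -491.9 kcal/mol
Summing the manipulated equations, ΔH° = (+4.9) + (+212.8) + (-491.9) = -274.2 kcal/mol

ΔH° = -274.2 kcal/mol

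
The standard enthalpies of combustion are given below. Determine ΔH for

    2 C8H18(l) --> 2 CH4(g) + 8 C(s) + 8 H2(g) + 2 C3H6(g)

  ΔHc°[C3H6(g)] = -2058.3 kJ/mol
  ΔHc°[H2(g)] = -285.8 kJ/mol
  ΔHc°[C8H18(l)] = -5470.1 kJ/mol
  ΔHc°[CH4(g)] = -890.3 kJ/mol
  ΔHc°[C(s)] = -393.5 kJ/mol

ΔH = 391.4 kJ/mol

Using ΔH = Σ nΔHc°(reactants) − Σ nΔHc°(products):
= [2·(-5470.1)] − [2·(-890.3) + 8·(-393.5) + 8·(-285.8) + 2·(-2058.3)]
= 391.4 kJ/mol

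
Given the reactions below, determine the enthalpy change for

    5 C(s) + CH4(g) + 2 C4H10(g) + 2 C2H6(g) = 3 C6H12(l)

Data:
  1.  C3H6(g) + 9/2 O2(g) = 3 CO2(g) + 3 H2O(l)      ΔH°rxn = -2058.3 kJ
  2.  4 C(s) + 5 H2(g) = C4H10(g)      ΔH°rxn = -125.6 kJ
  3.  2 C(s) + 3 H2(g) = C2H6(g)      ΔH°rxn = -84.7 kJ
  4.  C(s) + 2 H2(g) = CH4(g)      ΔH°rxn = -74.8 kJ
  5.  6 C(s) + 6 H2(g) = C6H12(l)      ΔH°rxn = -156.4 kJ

ΔH°rxn = 26.2 kJ

eq. 1: not needed (H2O(l) appears nowhere else).
eq. 2 reversed and × 2 (C4H10(g) must end up as a reactant; ×2 to match 2 C4H10(g) in the target): (-2)·(-125.6) = +251.2 kJ
eq. 3 reversed and × 2 (reverse to put C2H6(g) on the reactant side; scale by 2 for the 2 C2H6(g)): (-2)·(-84.7) = +169.4 kJ
eq. 4 reversed (reverse to put CH4(g) on the reactant side): +74.8 kJ
eq. 5 × 3 (scale by 3 for the 3 C6H12(l)): (3)·(-156.4) = -469.2 kJ
Combining the equations, ΔH°rxn = (+251.2) + (+169.4) + (+74.8) + (-469.2) = 26.2 kJ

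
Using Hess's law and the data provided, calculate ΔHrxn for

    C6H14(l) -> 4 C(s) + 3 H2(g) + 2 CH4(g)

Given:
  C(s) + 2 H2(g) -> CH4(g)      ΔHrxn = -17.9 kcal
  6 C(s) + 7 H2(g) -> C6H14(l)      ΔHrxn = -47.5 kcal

ΔHrxn = 11.7 kcal

equation 1 × 2 (×2 to match 2 CH4(g) in the target): (2)·(-17.9) = -35.8 kcal
equation 2 reversed (C6H14(l) must end up as a reactant): +47.5 kcal
Since enthalpy is a state function, ΔHrxn = (-35.8) + (+47.5) = 11.7 kcal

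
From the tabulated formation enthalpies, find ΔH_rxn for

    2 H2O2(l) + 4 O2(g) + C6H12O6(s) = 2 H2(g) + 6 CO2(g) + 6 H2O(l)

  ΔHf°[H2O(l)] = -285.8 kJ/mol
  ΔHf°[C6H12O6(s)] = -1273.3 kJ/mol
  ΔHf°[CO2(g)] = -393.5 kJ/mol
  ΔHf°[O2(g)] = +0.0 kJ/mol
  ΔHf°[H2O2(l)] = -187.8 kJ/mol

Products: 2·(+0.0) + 6·(-393.5) + 6·(-285.8) = -4075.8
Reactants: 2·(-187.8) + 4·(+0.0) + 1·(-1273.3) = -1648.9
ΔH_rxn = (-4075.8) − (-1648.9) = -2426.9 kJ/mol

ΔH_rxn = -2426.9 kJ/mol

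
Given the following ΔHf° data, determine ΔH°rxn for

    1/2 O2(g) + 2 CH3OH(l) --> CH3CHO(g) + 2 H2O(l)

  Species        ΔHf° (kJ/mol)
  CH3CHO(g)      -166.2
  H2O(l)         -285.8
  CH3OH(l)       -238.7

ΔH°rxn = Σ nΔHf°(products) − Σ nΔHf°(reactants).
Products: 1·(-166.2) + 2·(-285.8) = -737.8
Reactants: 1/2·(+0.0) + 2·(-238.7) = -477.4
ΔH°rxn = (-737.8) − (-477.4) = -260.4 kJ/mol

ΔH°rxn = -260.4 kJ/mol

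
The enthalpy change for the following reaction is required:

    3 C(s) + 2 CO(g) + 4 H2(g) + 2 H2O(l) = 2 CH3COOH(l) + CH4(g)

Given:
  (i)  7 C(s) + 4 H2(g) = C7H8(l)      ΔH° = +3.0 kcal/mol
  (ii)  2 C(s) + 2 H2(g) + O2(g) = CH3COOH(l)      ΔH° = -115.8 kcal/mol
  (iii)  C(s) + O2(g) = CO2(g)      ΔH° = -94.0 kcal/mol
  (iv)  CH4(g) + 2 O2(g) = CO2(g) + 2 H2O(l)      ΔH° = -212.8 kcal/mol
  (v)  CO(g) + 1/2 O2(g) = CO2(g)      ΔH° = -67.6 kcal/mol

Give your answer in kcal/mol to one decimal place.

(i): not needed (C7H8(l) appears nowhere else).
(ii) × 2 (×2 to match 2 CH3COOH(l) in the target): (2)·(-115.8) = -231.6 kcal/mol
(iii) reversed: +94.0 kcal/mol
(iv) reversed (CH4(g) must end up as a product): +212.8 kcal/mol
(v) × 2 (×2 to match 2 CO(g) in the target): (2)·(-67.6) = -135.2 kcal/mol
ΔH° = (-231.6) + (+94.0) + (+212.8) + (-135.2) = -60.0 kcal/mol

ΔH° = -60.0 kcal/mol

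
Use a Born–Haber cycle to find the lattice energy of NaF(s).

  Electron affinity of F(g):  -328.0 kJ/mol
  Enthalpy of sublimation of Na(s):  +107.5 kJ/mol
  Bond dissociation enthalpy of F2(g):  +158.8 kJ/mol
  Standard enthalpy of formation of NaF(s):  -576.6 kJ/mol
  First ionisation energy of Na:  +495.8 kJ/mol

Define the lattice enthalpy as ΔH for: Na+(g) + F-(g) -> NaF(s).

ΔHf° = 1·ΔHsub + 1·(ΣIE) + 1/2·D(F2) + 1·EA + U
-576.6 = 1·(+107.5) + 1·(+495.8) + 1/2·(+158.8) + 1·(-328.0) + U
U = -576.6 − (+354.7) = -931.3 kJ/mol

U = -931.3 kJ/mol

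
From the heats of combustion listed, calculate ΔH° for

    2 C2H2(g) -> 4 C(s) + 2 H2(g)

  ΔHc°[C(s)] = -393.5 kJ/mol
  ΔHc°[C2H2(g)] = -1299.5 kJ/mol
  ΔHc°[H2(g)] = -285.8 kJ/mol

ΔH° = -453.4 kJ/mol

With combustion enthalpies, reactants minus products:
= [2·(-1299.5)] − [4·(-393.5) + 2·(-285.8)]
= -453.4 kJ/mol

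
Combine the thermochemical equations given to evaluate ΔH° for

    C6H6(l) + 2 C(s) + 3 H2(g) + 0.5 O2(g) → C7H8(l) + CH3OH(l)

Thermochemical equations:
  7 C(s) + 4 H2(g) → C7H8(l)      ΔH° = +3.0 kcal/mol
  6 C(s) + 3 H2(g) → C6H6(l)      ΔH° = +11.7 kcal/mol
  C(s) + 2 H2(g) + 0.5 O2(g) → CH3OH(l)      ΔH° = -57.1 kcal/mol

equation 1 as written (C7H8(l) already on the product side): +3.0 kcal/mol
equation 2 reversed (reverse to put C6H6(l) on the reactant side): -11.7 kcal/mol
equation 3 as written (CH3OH(l) already on the product side): -57.1 kcal/mol
ΔH° = (1)·(+3.0) + (-1)·(+11.7) + (1)·(-57.1) = -65.8 kcal/mol

ΔH° = -65.8 kcal/mol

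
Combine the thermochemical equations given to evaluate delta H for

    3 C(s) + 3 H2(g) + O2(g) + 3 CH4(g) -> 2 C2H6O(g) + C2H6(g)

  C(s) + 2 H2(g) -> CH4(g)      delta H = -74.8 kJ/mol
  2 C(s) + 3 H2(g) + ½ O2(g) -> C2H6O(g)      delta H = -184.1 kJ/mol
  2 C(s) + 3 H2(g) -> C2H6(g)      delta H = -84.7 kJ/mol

delta H = -228.5 kJ/mol

equation 1 reversed and × 3 (reverse to put CH4(g) on the reactant side; scale by 3 for the 3 CH4(g)): (-3)·(-74.8) = +224.4 kJ/mol
equation 2 × 2 (×2 to match 2 C2H6O(g) in the target): (2)·(-184.1) = -368.2 kJ/mol
equation 3 as written (C2H6(g) already on the product side): -84.7 kJ/mol
By Hess's law, delta H = (+224.4) + (-368.2) + (-84.7) = -228.5 kJ/mol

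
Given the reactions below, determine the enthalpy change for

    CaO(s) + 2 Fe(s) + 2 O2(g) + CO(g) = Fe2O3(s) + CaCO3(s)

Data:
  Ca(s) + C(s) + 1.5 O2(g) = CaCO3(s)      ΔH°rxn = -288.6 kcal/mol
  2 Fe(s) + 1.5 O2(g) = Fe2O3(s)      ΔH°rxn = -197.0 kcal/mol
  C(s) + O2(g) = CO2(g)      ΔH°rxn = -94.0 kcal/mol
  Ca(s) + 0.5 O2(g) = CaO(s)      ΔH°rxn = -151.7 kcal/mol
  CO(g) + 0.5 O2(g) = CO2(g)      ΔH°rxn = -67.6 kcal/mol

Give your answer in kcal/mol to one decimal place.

ΔH°rxn = -307.5 kcal/mol

equation 1 as written: -288.6 kcal/mol
equation 2 as written: -197.0 kcal/mol
equation 3 reversed: +94.0 kcal/mol
equation 4 reversed: +151.7 kcal/mol
equation 5 as written: -67.6 kcal/mol
Combining the equations, ΔH°rxn = (1)·(-288.6) + (1)·(-197.0) + (-1)·(-94.0) + (-1)·(-151.7) + (1)·(-67.6) = -307.5 kcal/mol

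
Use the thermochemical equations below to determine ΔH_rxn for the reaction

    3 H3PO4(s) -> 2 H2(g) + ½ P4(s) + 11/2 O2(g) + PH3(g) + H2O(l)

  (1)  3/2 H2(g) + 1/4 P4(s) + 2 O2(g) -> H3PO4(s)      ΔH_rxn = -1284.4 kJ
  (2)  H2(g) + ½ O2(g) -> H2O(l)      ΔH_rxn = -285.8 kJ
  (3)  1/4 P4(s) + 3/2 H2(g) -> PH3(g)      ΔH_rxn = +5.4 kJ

(1) reversed and × 3: (-3)·(-1284.4) = +3853.2 kJ
(2) as written: -285.8 kJ
(3) as written: +5.4 kJ
ΔH_rxn = (+3853.2) + (-285.8) + (+5.4) = 3572.8 kJ

ΔH_rxn = 3572.8 kJ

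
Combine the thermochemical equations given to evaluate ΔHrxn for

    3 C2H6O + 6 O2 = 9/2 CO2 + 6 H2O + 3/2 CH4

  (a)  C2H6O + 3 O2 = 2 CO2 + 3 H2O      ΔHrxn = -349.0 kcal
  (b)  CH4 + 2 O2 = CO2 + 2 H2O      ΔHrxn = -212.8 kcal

(a) × 3 (scale by 3 for the 3 C2H6O): (3)·(-349.0) = -1047.0 kcal
(b) reversed and × 3/2 (reverse to put CH4 on the product side; ×3/2 to match 3/2 CH4 in the target): (-3/2)·(-212.8) = +319.2 kcal
ΔHrxn = (-1047.0) + (+319.2) = -727.8 kcal

ΔHrxn = -727.8 kcal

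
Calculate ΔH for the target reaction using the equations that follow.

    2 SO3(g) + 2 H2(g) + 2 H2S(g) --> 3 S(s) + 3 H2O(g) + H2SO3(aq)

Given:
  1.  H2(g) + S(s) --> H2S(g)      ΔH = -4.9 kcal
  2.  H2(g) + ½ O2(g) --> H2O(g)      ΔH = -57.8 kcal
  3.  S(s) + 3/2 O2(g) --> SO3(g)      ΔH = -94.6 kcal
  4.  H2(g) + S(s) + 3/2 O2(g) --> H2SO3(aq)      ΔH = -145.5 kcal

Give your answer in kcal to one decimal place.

eq. 1 reversed and × 2: (-2)·(-4.9) = +9.8 kcal
eq. 2 × 3: (3)·(-57.8) = -173.4 kcal
eq. 3 reversed and × 2: (-2)·(-94.6) = +189.2 kcal
eq. 4 as written: -145.5 kcal
Combining the equations, ΔH = (+9.8) + (-173.4) + (+189.2) + (-145.5) = -119.9 kcal

ΔH = -119.9 kcal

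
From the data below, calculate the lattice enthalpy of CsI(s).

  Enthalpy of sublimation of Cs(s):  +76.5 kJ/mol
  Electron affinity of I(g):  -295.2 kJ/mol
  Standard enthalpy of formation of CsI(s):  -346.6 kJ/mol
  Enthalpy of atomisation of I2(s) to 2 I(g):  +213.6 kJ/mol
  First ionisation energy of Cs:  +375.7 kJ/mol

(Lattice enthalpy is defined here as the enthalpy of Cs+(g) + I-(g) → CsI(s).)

U = -610.4 kJ/mol

ΔHf° = 1·ΔHsub + 1·(ΣIE) + 1/2·D(I2) + 1·EA + U
-346.6 = 1·(+76.5) + 1·(+375.7) + 1/2·(+213.6) + 1·(-295.2) + U
U = -346.6 − (+263.8) = -610.4 kJ/mol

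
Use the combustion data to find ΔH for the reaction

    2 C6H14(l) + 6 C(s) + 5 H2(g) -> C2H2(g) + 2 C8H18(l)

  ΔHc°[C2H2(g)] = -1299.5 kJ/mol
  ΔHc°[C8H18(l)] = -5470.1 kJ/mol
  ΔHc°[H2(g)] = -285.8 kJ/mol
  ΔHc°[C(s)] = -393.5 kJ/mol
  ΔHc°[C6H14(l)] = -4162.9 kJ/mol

With combustion enthalpies, reactants minus products:
= [2·(-4162.9) + 6·(-393.5) + 5·(-285.8)] − [1·(-1299.5) + 2·(-5470.1)]
= 123.9 kJ/mol

ΔH = 123.9 kJ/mol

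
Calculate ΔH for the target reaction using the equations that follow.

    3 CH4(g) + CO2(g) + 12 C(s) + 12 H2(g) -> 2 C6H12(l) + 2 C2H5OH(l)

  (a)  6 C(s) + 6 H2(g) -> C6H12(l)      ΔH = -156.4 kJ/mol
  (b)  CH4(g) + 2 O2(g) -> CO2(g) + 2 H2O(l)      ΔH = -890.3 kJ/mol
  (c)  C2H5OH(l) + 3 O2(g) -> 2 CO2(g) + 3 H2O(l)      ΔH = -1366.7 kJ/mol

ΔH = -250.3 kJ/mol

(a) × 2 (scale by 2 for the 2 C6H12(l)): (2)·(-156.4) = -312.8 kJ/mol
(b) × 3 (scale by 3 for the 3 CH4(g)): (3)·(-890.3) = -2670.9 kJ/mol
(c) reversed and × 2 (C2H5OH(l) must end up as a product; scale by 2 for the 2 C2H5OH(l)): (-2)·(-1366.7) = +2733.4 kJ/mol
Summing the manipulated equations, ΔH = (-312.8) + (-2670.9) + (+2733.4) = -250.3 kJ/mol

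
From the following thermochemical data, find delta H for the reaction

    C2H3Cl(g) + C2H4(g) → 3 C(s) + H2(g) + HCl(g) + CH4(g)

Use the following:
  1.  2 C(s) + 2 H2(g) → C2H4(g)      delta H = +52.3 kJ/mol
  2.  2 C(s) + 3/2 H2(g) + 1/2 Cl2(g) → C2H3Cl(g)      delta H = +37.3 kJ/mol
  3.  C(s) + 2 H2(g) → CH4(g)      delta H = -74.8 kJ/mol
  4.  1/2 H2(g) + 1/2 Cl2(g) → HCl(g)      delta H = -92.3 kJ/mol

eq. 1 reversed (C2H4(g) must end up as a reactant): -52.3 kJ/mol
eq. 2 reversed (reverse to put C2H3Cl(g) on the reactant side): -37.3 kJ/mol
eq. 3 as written (CH4(g) already on the product side): -74.8 kJ/mol
eq. 4 as written (HCl(g) already on the product side): -92.3 kJ/mol
By Hess's law, delta H = (-52.3) + (-37.3) + (-74.8) + (-92.3) = -256.7 kJ/mol

delta H = -256.7 kJ/mol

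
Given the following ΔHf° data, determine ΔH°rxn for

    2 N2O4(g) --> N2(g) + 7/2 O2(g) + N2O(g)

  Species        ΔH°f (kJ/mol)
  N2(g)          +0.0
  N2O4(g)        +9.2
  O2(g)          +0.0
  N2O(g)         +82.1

ΔH°rxn = 63.7 kJ/mol

Products: 1·(+0.0) + 7/2·(+0.0) + 1·(+82.1) = +82.1
Reactants: 2·(+9.2) = +18.4
ΔH°rxn = (+82.1) − (+18.4) = 63.7 kJ/mol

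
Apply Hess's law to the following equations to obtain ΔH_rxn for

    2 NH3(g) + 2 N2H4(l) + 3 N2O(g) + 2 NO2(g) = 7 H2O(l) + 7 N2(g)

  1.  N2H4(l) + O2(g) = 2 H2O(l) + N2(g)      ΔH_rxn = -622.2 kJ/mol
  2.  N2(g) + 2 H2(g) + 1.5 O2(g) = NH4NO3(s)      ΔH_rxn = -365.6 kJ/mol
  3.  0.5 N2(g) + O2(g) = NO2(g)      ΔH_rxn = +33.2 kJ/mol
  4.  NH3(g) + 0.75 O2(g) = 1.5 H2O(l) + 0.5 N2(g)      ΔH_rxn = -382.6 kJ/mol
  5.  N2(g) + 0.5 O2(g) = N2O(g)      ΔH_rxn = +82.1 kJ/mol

eq. 1 × 2 (×2 to match 2 N2H4(l) in the target): (2)·(-622.2) = -1244.4 kJ/mol
eq. 2: not needed (H2(g) appears nowhere else).
eq. 3 reversed and × 2 (reverse to put NO2(g) on the reactant side; ×2 to match 2 NO2(g) in the target): (-2)·(+33.2) = -66.4 kJ/mol
eq. 4 × 2 (scale by 2 for the 2 NH3(g)): (2)·(-382.6) = -765.2 kJ/mol
eq. 5 reversed and × 3 (N2O(g) must end up as a reactant; scale by 3 for the 3 N2O(g)): (-3)·(+82.1) = -246.3 kJ/mol
Combining the equations, ΔH_rxn = (2)·(-622.2) + (-2)·(+33.2) + (2)·(-382.6) + (-3)·(+82.1) = -2322.3 kJ/mol

ΔH_rxn = -2322.3 kJ/mol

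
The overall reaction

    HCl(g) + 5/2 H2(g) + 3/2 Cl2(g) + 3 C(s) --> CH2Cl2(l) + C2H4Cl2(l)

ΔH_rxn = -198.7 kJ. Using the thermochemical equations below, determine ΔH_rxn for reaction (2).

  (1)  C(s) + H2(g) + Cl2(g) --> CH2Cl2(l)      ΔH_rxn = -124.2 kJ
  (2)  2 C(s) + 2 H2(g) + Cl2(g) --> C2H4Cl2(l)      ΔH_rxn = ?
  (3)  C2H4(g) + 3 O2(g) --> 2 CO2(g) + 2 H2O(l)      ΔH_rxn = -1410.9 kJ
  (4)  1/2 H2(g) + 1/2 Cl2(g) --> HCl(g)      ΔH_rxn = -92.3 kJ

ΔH_rxn = -166.8 kJ

(1) as written: -124.2 kJ
(2) as written: contributes x
(3): not needed.
(4) reversed: +92.3 kJ
-198.7 = (-124.2) + (+92.3) + x
x = (-198.7 − (-31.9)) / (1) = -166.8 kJ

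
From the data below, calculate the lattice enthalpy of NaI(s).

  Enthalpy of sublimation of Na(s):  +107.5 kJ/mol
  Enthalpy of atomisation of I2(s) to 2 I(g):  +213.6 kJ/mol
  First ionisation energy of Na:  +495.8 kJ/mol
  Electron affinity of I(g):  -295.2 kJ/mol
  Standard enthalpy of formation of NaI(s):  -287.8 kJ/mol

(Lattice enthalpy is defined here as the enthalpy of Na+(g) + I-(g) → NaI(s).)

U = -702.7 kJ/mol

ΔHf° = 1·ΔHsub + 1·(ΣIE) + 1/2·D(I2) + 1·EA + U
-287.8 = 1·(+107.5) + 1·(+495.8) + 1/2·(+213.6) + 1·(-295.2) + U
U = -287.8 − (+414.9) = -702.7 kJ/mol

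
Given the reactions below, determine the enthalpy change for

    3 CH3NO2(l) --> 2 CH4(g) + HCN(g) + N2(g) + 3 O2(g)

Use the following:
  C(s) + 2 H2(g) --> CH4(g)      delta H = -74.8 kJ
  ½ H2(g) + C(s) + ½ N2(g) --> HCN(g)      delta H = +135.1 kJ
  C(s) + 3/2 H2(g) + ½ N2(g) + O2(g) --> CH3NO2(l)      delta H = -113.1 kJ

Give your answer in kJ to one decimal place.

equation 1 × 2 (×2 to match 2 CH4(g) in the target): (2)·(-74.8) = -149.6 kJ
equation 2 as written (HCN(g) already on the product side): +135.1 kJ
equation 3 reversed and × 3 (reverse to put CH3NO2(l) on the reactant side; ×3 to match 3 CH3NO2(l) in the target): (-3)·(-113.1) = +339.3 kJ
Since enthalpy is a state function, delta H = (2)·(-74.8) + (1)·(+135.1) + (-3)·(-113.1) = 324.8 kJ

delta H = 324.8 kJ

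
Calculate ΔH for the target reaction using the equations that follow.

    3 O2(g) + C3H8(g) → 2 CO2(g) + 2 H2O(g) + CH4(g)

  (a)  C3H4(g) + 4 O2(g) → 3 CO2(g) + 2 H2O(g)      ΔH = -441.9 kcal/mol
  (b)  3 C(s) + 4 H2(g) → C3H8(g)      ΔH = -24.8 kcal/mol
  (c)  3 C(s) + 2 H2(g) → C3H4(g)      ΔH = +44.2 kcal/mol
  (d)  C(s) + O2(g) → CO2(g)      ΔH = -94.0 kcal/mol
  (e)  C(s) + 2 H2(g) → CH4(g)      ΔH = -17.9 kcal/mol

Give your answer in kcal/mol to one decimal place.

(a) as written: -441.9 kcal/mol
(b) reversed: +24.8 kcal/mol
(c) as written: +44.2 kcal/mol
(d) reversed: +94.0 kcal/mol
(e) as written: -17.9 kcal/mol
ΔH = (1)·(-441.9) + (-1)·(-24.8) + (1)·(+44.2) + (-1)·(-94.0) + (1)·(-17.9) = -296.8 kcal/mol

ΔH = -296.8 kcal/mol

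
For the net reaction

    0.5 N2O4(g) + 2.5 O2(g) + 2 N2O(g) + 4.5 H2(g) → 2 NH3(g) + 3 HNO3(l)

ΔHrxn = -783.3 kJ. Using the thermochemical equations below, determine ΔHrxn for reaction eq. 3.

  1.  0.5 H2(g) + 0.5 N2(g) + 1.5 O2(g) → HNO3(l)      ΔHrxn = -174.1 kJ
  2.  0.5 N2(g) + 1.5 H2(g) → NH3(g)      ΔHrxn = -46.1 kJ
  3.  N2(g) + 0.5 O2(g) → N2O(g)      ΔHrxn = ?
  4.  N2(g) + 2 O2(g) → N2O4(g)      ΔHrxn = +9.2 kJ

ΔHrxn = 82.1 kJ

eq. 1 × 3 (×3 to match 3 HNO3(l) in the target): (3)·(-174.1) = -522.3 kJ
eq. 2 × 2 (scale by 2 for the 2 NH3(g)): (2)·(-46.1) = -92.2 kJ
eq. 3 reversed and × 2 (reverse to put N2O(g) on the reactant side; ×2 to match 2 N2O(g) in the target): contributes −2·x
eq. 4 reversed and × 1/2 (reverse to put N2O4(g) on the reactant side; scale by 1/2 for the 1/2 N2O4(g)): (-1/2)·(+9.2) = -4.6 kJ
-783.3 = (-522.3) + (-92.2) + (-4.6) − 2·x
x = (-783.3 − (-619.1)) / (-2) = 82.1 kJ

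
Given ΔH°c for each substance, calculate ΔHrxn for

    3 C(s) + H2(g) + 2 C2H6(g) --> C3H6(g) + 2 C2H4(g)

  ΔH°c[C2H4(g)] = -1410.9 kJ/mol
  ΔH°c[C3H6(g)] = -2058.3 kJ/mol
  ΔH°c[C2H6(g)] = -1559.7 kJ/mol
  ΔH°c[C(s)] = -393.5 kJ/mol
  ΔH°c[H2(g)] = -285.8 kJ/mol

With combustion enthalpies, reactants minus products:
= [3·(-393.5) + 1·(-285.8) + 2·(-1559.7)] − [1·(-2058.3) + 2·(-1410.9)]
= 294.4 kJ/mol

ΔHrxn = 294.4 kJ/mol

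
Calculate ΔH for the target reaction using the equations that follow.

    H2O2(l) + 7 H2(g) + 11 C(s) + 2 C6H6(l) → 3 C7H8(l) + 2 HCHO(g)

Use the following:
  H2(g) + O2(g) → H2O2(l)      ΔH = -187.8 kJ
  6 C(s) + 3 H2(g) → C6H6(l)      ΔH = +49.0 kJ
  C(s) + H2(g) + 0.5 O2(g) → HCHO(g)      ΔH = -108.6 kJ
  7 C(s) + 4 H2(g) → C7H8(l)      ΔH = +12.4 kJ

equation 1 reversed: +187.8 kJ
equation 2 reversed and × 2: (-2)·(+49.0) = -98.0 kJ
equation 3 × 2: (2)·(-108.6) = -217.2 kJ
equation 4 × 3: (3)·(+12.4) = +37.2 kJ
Summing the manipulated equations, ΔH = (+187.8) + (-98.0) + (-217.2) + (+37.2) = -90.2 kJ

ΔH = -90.2 kJ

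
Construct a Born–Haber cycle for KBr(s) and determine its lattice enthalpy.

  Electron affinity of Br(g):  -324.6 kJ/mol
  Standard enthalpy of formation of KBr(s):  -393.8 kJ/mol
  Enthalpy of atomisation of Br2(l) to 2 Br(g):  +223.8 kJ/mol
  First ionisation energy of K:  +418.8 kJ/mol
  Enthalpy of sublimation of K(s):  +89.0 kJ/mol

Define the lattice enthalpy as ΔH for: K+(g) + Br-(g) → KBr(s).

U = -688.9 kJ/mol

ΔHf° = 1·ΔHsub + 1·(ΣIE) + 1/2·D(Br2) + 1·EA + U
-393.8 = 1·(+89.0) + 1·(+418.8) + 1/2·(+223.8) + 1·(-324.6) + U
U = -393.8 − (+295.1) = -688.9 kJ/mol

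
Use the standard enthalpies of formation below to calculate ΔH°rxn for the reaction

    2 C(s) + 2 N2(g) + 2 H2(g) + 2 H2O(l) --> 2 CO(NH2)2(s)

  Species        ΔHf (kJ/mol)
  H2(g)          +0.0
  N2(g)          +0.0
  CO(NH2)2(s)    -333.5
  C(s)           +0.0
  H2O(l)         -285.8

ΔH°rxn = -95.4 kJ/mol

ΔH°rxn = Σ nΔHf°(products) − Σ nΔHf°(reactants).
Products: 2·(-333.5) = -667.0
Reactants: 2·(+0.0) + 2·(+0.0) + 2·(+0.0) + 2·(-285.8) = -571.6
ΔH°rxn = (-667.0) − (-571.6) = -95.4 kJ/mol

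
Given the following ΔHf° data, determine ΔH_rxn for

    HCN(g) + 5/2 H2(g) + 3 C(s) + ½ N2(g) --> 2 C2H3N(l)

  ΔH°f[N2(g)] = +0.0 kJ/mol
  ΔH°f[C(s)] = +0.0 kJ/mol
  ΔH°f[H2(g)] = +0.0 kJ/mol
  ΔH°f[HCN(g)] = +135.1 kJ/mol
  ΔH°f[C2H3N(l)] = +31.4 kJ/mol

Products: 2·(+31.4) = +62.8
Reactants: 1·(+135.1) + 5/2·(+0.0) + 3·(+0.0) + 1/2·(+0.0) = +135.1
ΔH_rxn = (+62.8) − (+135.1) = -72.3 kJ/mol

ΔH_rxn = -72.3 kJ/mol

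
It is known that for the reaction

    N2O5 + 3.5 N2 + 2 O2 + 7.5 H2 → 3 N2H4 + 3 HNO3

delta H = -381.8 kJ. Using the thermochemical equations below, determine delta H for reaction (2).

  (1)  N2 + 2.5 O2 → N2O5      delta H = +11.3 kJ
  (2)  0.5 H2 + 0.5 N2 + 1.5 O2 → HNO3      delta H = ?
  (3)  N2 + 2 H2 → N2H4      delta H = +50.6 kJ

delta H = -174.1 kJ

(1) reversed (N2O5 must end up as a reactant): -11.3 kJ
(2) × 3 (×3 to match 3 HNO3 in the target): contributes 3·x
(3) × 3 (×3 to match 3 N2H4 in the target): (3)·(+50.6) = +151.8 kJ
-381.8 = (-11.3) + (+151.8) + 3·x
x = (-381.8 − (+140.5)) / (3) = -174.1 kJ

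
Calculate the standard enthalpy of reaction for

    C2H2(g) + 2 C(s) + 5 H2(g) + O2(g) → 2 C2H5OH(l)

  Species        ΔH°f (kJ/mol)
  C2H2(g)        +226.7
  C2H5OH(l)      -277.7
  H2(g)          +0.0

Products: 2·(-277.7) = -555.4
Reactants: 1·(+226.7) + 2·(+0.0) + 5·(+0.0) + 1·(+0.0) = +226.7
ΔH_rxn = (-555.4) − (+226.7) = -782.1 kJ/mol

ΔH_rxn = -782.1 kJ/mol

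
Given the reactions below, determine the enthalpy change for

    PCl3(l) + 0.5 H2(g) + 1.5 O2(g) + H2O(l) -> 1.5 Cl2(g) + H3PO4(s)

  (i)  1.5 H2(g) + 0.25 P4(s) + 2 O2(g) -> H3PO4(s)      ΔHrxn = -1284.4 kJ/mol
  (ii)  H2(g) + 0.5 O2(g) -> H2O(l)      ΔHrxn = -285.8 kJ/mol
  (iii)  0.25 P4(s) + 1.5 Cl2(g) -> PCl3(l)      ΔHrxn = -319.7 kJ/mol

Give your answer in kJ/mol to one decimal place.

ΔHrxn = -678.9 kJ/mol

(i) as written: -1284.4 kJ/mol
(ii) reversed: +285.8 kJ/mol
(iii) reversed: +319.7 kJ/mol
Summing the manipulated equations, ΔHrxn = (-1284.4) + (+285.8) + (+319.7) = -678.9 kJ/mol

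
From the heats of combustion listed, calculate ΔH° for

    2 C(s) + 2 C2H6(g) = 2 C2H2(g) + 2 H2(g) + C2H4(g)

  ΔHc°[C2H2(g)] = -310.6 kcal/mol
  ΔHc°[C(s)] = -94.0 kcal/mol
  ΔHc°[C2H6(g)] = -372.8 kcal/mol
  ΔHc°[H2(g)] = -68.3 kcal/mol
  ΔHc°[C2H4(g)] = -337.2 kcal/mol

With combustion enthalpies, reactants minus products:
= [2·(-94.0) + 2·(-372.8)] − [2·(-310.6) + 2·(-68.3) + 1·(-337.2)]
= 161.4 kcal/mol

ΔH° = 161.4 kcal/mol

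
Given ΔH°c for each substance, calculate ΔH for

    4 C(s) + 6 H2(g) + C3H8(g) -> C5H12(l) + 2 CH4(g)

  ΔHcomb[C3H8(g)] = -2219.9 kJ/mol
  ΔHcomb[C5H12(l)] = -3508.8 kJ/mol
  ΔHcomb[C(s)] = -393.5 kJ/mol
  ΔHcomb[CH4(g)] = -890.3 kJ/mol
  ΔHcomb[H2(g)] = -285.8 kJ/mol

Using ΔH = Σ nΔHc°(reactants) − Σ nΔHc°(products):
= [4·(-393.5) + 6·(-285.8) + 1·(-2219.9)] − [1·(-3508.8) + 2·(-890.3)]
= -219.3 kJ/mol

ΔH = -219.3 kJ/mol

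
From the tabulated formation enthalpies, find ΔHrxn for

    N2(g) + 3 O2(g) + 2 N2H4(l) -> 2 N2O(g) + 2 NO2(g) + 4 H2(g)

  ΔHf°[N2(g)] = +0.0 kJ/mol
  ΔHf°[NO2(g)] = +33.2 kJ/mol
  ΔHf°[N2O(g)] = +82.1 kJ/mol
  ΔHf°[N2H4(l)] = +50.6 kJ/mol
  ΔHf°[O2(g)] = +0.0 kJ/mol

Products: 2·(+82.1) + 2·(+33.2) + 4·(+0.0) = +230.6
Reactants: 1·(+0.0) + 3·(+0.0) + 2·(+50.6) = +101.2
ΔHrxn = (+230.6) − (+101.2) = 129.4 kJ/mol

ΔHrxn = 129.4 kJ/mol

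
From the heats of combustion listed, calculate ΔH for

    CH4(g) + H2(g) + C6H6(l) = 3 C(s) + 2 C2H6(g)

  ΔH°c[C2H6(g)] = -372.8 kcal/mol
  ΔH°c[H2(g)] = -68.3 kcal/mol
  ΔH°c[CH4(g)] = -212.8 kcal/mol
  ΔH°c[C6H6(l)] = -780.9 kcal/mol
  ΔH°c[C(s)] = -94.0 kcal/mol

With combustion enthalpies, reactants minus products:
= [1·(-212.8) + 1·(-68.3) + 1·(-780.9)] − [3·(-94.0) + 2·(-372.8)]
= -34.4 kcal/mol

ΔH = -34.4 kcal/mol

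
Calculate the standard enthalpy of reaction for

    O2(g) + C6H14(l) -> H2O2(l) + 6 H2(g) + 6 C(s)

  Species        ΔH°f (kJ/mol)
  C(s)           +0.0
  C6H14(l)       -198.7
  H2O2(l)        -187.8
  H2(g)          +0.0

ΔHrxn = 10.9 kJ/mol

ΔH°rxn = Σ nΔHf°(products) − Σ nΔHf°(reactants).
Products: 1·(-187.8) + 6·(+0.0) + 6·(+0.0) = -187.8
Reactants: 1·(+0.0) + 1·(-198.7) = -198.7
ΔHrxn = (-187.8) − (-198.7) = 10.9 kJ/mol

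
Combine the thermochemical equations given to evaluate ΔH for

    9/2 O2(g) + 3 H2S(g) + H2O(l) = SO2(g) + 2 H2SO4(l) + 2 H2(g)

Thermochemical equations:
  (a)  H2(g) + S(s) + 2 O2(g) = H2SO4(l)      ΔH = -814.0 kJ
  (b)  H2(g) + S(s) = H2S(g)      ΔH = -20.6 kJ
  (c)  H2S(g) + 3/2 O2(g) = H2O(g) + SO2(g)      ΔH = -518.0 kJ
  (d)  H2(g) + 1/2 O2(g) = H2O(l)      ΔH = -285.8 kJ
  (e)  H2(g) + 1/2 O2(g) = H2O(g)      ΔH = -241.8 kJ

ΔH = -1577.2 kJ

(a) × 2: (2)·(-814.0) = -1628.0 kJ
(b) reversed and × 2: (-2)·(-20.6) = +41.2 kJ
(c) as written: -518.0 kJ
(d) reversed: +285.8 kJ
(e) reversed: +241.8 kJ
Summing the manipulated equations, ΔH = (2)·(-814.0) + (-2)·(-20.6) + (1)·(-518.0) + (-1)·(-285.8) + (-1)·(-241.8) = -1577.2 kJ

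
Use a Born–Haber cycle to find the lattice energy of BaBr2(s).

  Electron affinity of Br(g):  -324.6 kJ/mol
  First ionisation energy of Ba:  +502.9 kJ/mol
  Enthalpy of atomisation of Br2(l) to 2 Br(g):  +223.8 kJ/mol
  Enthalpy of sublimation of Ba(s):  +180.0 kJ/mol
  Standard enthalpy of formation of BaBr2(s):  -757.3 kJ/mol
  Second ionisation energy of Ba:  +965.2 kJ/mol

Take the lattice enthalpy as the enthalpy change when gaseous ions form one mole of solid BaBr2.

ΔHf° = 1·ΔHsub + 1·(ΣIE) + 1·D(Br2) + 2·EA + U
-757.3 = 1·(+180.0) + 1·(+1468.1) + 1·(+223.8) + 2·(-324.6) + U
U = -757.3 − (+1222.7) = -1980.0 kJ/mol

U = -1980.0 kJ/mol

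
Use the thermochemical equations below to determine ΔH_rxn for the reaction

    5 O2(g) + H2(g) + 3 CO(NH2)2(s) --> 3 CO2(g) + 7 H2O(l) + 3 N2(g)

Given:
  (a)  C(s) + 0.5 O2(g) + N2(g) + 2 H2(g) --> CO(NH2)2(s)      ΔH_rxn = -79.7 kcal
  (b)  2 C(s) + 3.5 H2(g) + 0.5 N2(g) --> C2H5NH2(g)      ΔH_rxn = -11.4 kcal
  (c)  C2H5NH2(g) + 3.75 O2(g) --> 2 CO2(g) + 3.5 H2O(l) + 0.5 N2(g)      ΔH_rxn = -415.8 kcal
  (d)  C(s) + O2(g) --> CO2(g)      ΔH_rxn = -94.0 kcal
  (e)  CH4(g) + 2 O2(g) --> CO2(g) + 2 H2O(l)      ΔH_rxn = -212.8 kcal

(a) reversed and × 3: (-3)·(-79.7) = +239.1 kcal
(b) × 2: (2)·(-11.4) = -22.8 kcal
(c) × 2: (2)·(-415.8) = -831.6 kcal
(d) reversed: +94.0 kcal
(e): not needed.
ΔH_rxn = (-3)·(-79.7) + (2)·(-11.4) + (2)·(-415.8) + (-1)·(-94.0) = -521.3 kcal

ΔH_rxn = -521.3 kcal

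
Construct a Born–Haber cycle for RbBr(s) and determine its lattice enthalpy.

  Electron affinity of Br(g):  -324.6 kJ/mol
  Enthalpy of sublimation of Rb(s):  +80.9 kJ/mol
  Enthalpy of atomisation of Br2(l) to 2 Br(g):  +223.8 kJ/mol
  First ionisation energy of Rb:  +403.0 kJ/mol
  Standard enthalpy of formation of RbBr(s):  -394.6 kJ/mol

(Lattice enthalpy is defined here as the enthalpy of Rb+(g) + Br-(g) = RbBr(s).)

U = -665.8 kJ/mol

ΔHf° = 1·ΔHsub + 1·(ΣIE) + 1/2·D(Br2) + 1·EA + U
-394.6 = 1·(+80.9) + 1·(+403.0) + 1/2·(+223.8) + 1·(-324.6) + U
U = -394.6 − (+271.2) = -665.8 kJ/mol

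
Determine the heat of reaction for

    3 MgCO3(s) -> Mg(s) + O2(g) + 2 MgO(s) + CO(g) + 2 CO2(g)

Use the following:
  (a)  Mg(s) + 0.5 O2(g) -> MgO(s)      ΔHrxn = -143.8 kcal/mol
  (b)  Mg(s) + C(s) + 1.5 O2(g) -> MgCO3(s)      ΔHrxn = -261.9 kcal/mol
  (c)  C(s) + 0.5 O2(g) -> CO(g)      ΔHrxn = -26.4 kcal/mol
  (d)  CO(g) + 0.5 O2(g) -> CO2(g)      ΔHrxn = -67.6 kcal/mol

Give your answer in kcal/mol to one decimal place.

ΔHrxn = 283.7 kcal/mol

(a) × 2: (2)·(-143.8) = -287.6 kcal/mol
(b) reversed and × 3: (-3)·(-261.9) = +785.7 kcal/mol
(c) × 3: (3)·(-26.4) = -79.2 kcal/mol
(d) × 2: (2)·(-67.6) = -135.2 kcal/mol
ΔHrxn = (2)·(-143.8) + (-3)·(-261.9) + (3)·(-26.4) + (2)·(-67.6) = 283.7 kcal/mol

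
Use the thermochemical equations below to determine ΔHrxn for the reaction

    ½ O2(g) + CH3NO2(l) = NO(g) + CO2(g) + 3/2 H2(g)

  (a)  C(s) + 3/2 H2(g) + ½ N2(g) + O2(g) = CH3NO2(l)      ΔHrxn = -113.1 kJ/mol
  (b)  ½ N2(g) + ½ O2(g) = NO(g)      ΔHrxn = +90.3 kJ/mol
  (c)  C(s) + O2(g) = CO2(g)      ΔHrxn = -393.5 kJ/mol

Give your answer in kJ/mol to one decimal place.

(a) reversed: +113.1 kJ/mol
(b) as written: +90.3 kJ/mol
(c) as written: -393.5 kJ/mol
By Hess's law, ΔHrxn = (+113.1) + (+90.3) + (-393.5) = -190.1 kJ/mol

ΔHrxn = -190.1 kJ/mol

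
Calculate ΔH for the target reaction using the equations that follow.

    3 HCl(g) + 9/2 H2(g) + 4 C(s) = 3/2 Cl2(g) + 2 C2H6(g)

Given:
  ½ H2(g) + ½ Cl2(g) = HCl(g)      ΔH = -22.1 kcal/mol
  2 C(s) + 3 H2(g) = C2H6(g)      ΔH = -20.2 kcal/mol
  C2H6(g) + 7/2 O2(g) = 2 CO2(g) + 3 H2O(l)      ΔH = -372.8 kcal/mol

equation 1 reversed and × 3 (HCl(g) must end up as a reactant; ×3 to match 3 HCl(g) in the target): (-3)·(-22.1) = +66.3 kcal/mol
equation 2 × 2 (scale by 2 for the 4 C(s)): (2)·(-20.2) = -40.4 kcal/mol
equation 3: not needed (O2(g) appears nowhere else).
ΔH = (-3)·(-22.1) + (2)·(-20.2) = 25.9 kcal/mol

ΔH = 25.9 kcal/mol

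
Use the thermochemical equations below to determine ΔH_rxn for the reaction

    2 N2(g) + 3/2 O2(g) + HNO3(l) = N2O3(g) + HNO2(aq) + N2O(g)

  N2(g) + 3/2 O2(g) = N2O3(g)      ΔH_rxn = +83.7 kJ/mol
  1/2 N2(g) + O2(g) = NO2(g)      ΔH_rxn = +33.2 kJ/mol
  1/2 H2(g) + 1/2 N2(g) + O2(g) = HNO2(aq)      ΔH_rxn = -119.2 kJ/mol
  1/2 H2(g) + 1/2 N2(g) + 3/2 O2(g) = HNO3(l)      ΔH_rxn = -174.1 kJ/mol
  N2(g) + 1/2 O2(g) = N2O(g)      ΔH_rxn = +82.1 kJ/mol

equation 1 as written (N2O3(g) already on the product side): +83.7 kJ/mol
equation 2: not needed (NO2(g) appears nowhere else).
equation 3 as written (HNO2(aq) already on the product side): -119.2 kJ/mol
equation 4 reversed (reverse to put HNO3(l) on the reactant side): +174.1 kJ/mol
equation 5 as written (N2O(g) already on the product side): +82.1 kJ/mol
ΔH_rxn = (1)·(+83.7) + (1)·(-119.2) + (-1)·(-174.1) + (1)·(+82.1) = 220.7 kJ/mol

ΔH_rxn = 220.7 kJ/mol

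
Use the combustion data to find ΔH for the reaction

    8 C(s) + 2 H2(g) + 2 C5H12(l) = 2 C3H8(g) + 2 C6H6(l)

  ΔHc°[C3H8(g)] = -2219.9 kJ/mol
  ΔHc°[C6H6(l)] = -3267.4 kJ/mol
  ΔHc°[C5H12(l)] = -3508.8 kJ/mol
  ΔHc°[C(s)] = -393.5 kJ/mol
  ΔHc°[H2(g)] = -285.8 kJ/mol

ΔH = 237.4 kJ/mol

With combustion enthalpies, reactants minus products:
= [8·(-393.5) + 2·(-285.8) + 2·(-3508.8)] − [2·(-2219.9) + 2·(-3267.4)]
= 237.4 kJ/mol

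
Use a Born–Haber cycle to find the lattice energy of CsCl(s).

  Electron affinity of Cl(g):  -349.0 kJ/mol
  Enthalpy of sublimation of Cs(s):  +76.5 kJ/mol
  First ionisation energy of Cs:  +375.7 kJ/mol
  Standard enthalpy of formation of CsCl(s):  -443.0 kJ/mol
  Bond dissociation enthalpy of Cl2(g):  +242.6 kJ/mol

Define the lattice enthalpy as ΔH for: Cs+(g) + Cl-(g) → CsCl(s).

ΔHf° = 1·ΔHsub + 1·(ΣIE) + 1/2·D(Cl2) + 1·EA + U
-443.0 = 1·(+76.5) + 1·(+375.7) + 1/2·(+242.6) + 1·(-349.0) + U
U = -443.0 − (+224.5) = -667.5 kJ/mol

U = -667.5 kJ/mol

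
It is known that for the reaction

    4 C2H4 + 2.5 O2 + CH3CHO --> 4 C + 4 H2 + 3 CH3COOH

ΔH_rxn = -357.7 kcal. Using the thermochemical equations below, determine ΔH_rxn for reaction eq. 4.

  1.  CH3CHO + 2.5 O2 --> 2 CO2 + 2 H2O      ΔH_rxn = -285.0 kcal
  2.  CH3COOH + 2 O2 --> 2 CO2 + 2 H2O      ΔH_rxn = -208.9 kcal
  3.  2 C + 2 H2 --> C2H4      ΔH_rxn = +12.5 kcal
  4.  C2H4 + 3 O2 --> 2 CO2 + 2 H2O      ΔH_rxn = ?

ΔH_rxn = -337.2 kcal

eq. 1 as written (CH3CHO already on the reactant side): -285.0 kcal
eq. 2 reversed and × 3 (CH3COOH must end up as a product; ×3 to match 3 CH3COOH in the target): (-3)·(-208.9) = +626.7 kcal
eq. 3 reversed and × 2 (C must end up as a product; ×2 to match 4 C in the target): (-2)·(+12.5) = -25.0 kcal
eq. 4 × 2: contributes 2·x
-357.7 = (-285.0) + (+626.7) + (-25.0) + 2·x
x = (-357.7 − (+316.7)) / (2) = -337.2 kcal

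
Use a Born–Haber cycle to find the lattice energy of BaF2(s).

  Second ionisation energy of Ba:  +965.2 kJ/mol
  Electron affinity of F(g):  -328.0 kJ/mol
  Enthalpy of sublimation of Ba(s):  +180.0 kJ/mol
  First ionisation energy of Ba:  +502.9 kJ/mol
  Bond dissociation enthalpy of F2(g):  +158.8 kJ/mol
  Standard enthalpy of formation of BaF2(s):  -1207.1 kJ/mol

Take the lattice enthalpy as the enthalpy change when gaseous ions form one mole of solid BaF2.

ΔHf° = 1·ΔHsub + 1·(ΣIE) + 1·D(F2) + 2·EA + U
-1207.1 = 1·(+180.0) + 1·(+1468.1) + 1·(+158.8) + 2·(-328.0) + U
U = -1207.1 − (+1150.9) = -2358.0 kJ/mol

U = -2358.0 kJ/mol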